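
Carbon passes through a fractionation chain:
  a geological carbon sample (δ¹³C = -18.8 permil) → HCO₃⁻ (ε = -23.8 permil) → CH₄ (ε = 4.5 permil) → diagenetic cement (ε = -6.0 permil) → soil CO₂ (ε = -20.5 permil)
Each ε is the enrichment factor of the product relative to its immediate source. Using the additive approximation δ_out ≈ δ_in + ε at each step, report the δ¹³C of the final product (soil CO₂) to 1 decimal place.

-64.6 permil

step 1: δ ≈ -18.8 + (-23.8) = -42.6 permil
step 2: δ ≈ -42.6 + (4.5) = -38.1 permil
step 3: δ ≈ -38.1 + (-6.0) = -44.1 permil
step 4: δ ≈ -44.1 + (-20.5) = -64.6 permil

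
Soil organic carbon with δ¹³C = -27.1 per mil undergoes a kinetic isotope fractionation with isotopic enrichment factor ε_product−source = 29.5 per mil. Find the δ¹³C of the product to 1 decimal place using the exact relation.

1.6 per mil

Exactly, δ_product = (δ_source + 1000)·(ε/1000 + 1) − 1000.
δ_product = (-27.1 + 1000) × (29.5/1000 + 1) − 1000
δ_product = 1.60 per mil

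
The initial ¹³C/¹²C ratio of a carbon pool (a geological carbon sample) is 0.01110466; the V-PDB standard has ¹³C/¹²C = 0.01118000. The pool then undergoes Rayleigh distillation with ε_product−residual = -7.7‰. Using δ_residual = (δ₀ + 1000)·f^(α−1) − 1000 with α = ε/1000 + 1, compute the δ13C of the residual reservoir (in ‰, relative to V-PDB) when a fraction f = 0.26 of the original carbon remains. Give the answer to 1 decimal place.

δ₀ = (0.01110466/0.01118000 − 1)×1000 = (0.993261 − 1)×1000 = -6.739‰
α − 1 = ε/1000 = -0.0077
f^(α−1) = 0.26^(-0.0077) = 1.010426
δ_res = (-6.739 + 1000) × 1.010426 − 1000 = 1003.617 − 1000 = 3.62‰

3.6‰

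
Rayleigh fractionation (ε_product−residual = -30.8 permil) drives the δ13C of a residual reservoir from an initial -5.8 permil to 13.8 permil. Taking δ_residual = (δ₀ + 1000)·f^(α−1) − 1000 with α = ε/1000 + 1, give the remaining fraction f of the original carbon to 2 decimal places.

α − 1 = ε/1000 = -0.0308
(δ_res + 1000)/(δ₀ + 1000) = (13.8 + 1000)/(-5.8 + 1000) = 1013.8/994.2 = 1.019714
f = 1.019714^(1/-0.0308) = exp(ln(1.019714)/-0.0308) = exp(0.01952/-0.0308)
f = exp(-0.6338) = 0.5305

0.53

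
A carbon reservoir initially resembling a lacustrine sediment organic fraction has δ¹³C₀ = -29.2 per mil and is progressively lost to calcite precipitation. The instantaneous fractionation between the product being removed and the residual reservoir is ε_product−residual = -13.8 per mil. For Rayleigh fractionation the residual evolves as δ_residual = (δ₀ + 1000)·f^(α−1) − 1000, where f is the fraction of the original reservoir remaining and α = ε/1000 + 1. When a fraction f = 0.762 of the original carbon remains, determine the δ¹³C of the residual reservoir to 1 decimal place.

Rayleigh residual: δ_res = (δ₀ + 1000)·f^(α−1) − 1000
α = ε/1000 + 1 = 0.98620, so α − 1 = -0.01380
f^(α−1) = 0.762^(-0.01380) = 1.003758
δ_res = (-29.2 + 1000) × 1.003758 − 1000 = 974.448 − 1000 = -25.55 per mil

-25.6 per mil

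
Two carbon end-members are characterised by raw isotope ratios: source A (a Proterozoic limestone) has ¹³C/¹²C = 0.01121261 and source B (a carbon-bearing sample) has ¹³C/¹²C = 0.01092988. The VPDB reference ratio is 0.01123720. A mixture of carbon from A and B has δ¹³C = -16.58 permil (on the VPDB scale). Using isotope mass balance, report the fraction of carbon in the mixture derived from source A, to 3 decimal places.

δ_A = (0.01121261/0.01123720 − 1)×1000 = (0.997812 − 1)×1000 = -2.188 permil
δ_B = (0.01092988/0.01123720 − 1)×1000 = (0.972652 − 1)×1000 = -27.348 permil
f_A = (δ_mix − δ_B)/(δ_A − δ_B) = (-16.58 − (-27.348))/(-2.188 − (-27.348))
f_A = 10.768 / 25.160 = 0.4280

0.428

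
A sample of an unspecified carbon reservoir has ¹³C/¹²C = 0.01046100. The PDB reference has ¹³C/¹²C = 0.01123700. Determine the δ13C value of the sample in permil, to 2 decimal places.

δ13C = (R_sample / R_standard − 1) × 1000
R_sample / R_standard = 0.01046100 / 0.01123700 = 0.930942
δ13C = (0.930942 − 1) × 1000 = -69.058 permil

-69.06 permil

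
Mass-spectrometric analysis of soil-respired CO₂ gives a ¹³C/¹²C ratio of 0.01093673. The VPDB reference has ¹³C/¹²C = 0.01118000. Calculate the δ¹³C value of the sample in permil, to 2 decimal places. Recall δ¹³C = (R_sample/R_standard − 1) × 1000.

δ¹³C = (R_sample / R_standard − 1) × 1000
R_sample / R_standard = 0.01093673 / 0.01118000 = 0.978241
δ¹³C = (0.978241 − 1) × 1000 = -21.759 permil

-21.76 permil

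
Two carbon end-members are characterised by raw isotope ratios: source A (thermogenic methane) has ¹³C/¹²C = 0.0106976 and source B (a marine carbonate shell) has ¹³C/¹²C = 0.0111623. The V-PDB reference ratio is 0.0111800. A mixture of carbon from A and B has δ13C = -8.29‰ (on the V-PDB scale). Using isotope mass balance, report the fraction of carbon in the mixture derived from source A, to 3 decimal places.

0.161

δ_A = (0.0106976/0.0111800 − 1)×1000 = (0.956852 − 1)×1000 = -43.148‰
δ_B = (0.0111623/0.0111800 − 1)×1000 = (0.998417 − 1)×1000 = -1.583‰
f_A = (δ_mix − δ_B)/(δ_A − δ_B) = (-8.29 − (-1.583))/(-43.148 − (-1.583))
f_A = -6.707 / -41.565 = 0.1614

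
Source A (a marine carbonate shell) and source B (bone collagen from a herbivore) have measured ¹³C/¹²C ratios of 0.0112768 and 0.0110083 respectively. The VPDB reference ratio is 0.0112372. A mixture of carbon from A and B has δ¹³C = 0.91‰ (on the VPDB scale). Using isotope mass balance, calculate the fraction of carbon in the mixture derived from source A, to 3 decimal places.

δ_A = (0.0112768/0.0112372 − 1)×1000 = (1.003524 − 1)×1000 = 3.524‰
δ_B = (0.0110083/0.0112372 − 1)×1000 = (0.979630 − 1)×1000 = -20.370‰
f_A = (δ_mix − δ_B)/(δ_A − δ_B) = (0.91 − (-20.370))/(3.524 − (-20.370))
f_A = 21.280 / 23.894 = 0.8906

0.891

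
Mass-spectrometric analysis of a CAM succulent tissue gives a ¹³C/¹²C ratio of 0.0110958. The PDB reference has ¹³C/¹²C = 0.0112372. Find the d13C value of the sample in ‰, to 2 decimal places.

-12.58‰

d13C = (R_sample / R_standard − 1) × 1000
R_sample / R_standard = 0.0110958 / 0.0112372 = 0.987417
d13C = (0.987417 − 1) × 1000 = -12.583‰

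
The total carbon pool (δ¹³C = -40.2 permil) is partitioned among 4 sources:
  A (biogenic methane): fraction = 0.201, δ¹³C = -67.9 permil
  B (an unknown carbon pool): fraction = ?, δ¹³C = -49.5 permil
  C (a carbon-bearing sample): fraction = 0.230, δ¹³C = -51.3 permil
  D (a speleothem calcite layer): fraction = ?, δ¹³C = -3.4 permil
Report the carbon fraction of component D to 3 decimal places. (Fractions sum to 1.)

Let f_D and f_B be the unknown fractions; fractions sum to 1 so f_D + f_B = 0.569.
Mass balance: Σ fᵢ·δᵢ = δ_bulk ⇒ f_D·(-3.4) + f_B·(-49.5) = -40.2 − (-25.447) = -14.753
Substitute f_B = 0.569 − f_D:
f_D·(-3.4 − -49.5) = -14.753 − 0.569×(-49.5) = 13.412
f_D = 13.412 / 46.1 = 0.2909

0.291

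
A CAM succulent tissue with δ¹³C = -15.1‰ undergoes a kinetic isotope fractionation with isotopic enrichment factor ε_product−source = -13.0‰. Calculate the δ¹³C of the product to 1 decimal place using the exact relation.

-27.9‰

Exactly, δ_product = (δ_source + 1000)·(ε/1000 + 1) − 1000.
δ_product = (-15.1 + 1000) × (-13.0/1000 + 1) − 1000
δ_product = -27.90‰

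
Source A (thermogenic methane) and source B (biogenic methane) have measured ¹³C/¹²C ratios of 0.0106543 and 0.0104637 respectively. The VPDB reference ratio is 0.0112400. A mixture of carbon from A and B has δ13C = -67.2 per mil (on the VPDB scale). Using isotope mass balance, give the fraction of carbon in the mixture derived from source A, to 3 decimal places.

0.110

δ_A = (0.0106543/0.0112400 − 1)×1000 = (0.947891 − 1)×1000 = -52.109 per mil
δ_B = (0.0104637/0.0112400 − 1)×1000 = (0.930934 − 1)×1000 = -69.066 per mil
f_A = (δ_mix − δ_B)/(δ_A − δ_B) = (-67.2 − (-69.066))/(-52.109 − (-69.066))
f_A = 1.866 / 16.957 = 0.1100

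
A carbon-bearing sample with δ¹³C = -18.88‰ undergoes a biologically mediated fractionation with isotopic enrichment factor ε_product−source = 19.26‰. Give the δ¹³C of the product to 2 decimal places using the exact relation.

0.02‰

Exactly, δ_product = (δ_source + 1000)·(ε/1000 + 1) − 1000.
δ_product = (-18.88 + 1000) × (19.26/1000 + 1) − 1000
δ_product = 0.016‰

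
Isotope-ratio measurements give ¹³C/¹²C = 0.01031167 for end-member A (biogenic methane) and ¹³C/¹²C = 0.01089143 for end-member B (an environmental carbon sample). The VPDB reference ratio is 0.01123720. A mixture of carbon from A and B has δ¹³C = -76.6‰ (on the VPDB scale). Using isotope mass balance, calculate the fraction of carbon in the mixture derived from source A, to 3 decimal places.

δ_A = (0.01031167/0.01123720 − 1)×1000 = (0.917637 − 1)×1000 = -82.363‰
δ_B = (0.01089143/0.01123720 − 1)×1000 = (0.969230 − 1)×1000 = -30.770‰
f_A = (δ_mix − δ_B)/(δ_A − δ_B) = (-76.6 − (-30.770))/(-82.363 − (-30.770))
f_A = -45.830 / -51.593 = 0.8883

0.888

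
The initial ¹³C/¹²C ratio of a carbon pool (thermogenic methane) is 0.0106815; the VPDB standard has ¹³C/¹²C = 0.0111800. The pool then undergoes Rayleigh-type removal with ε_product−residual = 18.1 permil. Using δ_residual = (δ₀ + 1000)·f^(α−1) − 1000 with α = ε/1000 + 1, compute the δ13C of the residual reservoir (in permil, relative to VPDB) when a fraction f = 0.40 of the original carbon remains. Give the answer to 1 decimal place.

-60.3 permil

δ₀ = (0.0106815/0.0111800 − 1)×1000 = (0.955411 − 1)×1000 = -44.589 permil
α − 1 = ε/1000 = 0.0181
f^(α−1) = 0.40^(0.0181) = 0.983552
δ_res = (-44.589 + 1000) × 0.983552 − 1000 = 939.697 − 1000 = -60.30 permil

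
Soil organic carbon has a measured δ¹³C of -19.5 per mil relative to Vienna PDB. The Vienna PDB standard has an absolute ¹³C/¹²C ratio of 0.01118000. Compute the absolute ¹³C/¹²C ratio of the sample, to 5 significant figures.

R_sample = R_standard × (δ¹³C/1000 + 1)
R_sample = 0.01118000 × (-19.5/1000 + 1) = 0.01118000 × 0.980500
R_sample = 0.0109620

0.010962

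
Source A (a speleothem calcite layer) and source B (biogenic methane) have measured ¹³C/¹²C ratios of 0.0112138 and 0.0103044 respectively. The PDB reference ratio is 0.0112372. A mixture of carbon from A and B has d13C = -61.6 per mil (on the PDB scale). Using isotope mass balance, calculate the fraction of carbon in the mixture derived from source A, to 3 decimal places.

δ_A = (0.0112138/0.0112372 − 1)×1000 = (0.997918 − 1)×1000 = -2.082 per mil
δ_B = (0.0103044/0.0112372 − 1)×1000 = (0.916990 − 1)×1000 = -83.010 per mil
f_A = (δ_mix − δ_B)/(δ_A − δ_B) = (-61.6 − (-83.010))/(-2.082 − (-83.010))
f_A = 21.410 / 80.928 = 0.2646

0.265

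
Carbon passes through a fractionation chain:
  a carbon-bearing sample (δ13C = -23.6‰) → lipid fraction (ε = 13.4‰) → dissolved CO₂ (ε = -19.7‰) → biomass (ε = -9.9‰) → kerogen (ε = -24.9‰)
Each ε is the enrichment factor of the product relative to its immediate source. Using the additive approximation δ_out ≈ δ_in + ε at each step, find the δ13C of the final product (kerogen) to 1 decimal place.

step 1: δ ≈ -23.6 + (13.4) = -10.2‰
step 2: δ ≈ -10.2 + (-19.7) = -29.9‰
step 3: δ ≈ -29.9 + (-9.9) = -39.8‰
step 4: δ ≈ -39.8 + (-24.9) = -64.7‰

-64.7‰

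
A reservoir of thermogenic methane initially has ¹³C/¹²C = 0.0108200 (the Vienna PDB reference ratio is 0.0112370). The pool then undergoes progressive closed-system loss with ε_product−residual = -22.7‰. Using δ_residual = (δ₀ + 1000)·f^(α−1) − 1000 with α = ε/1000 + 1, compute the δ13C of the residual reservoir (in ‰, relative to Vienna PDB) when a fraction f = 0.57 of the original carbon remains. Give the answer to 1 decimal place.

δ₀ = (0.0108200/0.0112370 − 1)×1000 = (0.962890 − 1)×1000 = -37.110‰
α − 1 = ε/1000 = -0.0227
f^(α−1) = 0.57^(-0.0227) = 1.012842
δ_res = (-37.110 + 1000) × 1.012842 − 1000 = 975.256 − 1000 = -24.74‰

-24.7‰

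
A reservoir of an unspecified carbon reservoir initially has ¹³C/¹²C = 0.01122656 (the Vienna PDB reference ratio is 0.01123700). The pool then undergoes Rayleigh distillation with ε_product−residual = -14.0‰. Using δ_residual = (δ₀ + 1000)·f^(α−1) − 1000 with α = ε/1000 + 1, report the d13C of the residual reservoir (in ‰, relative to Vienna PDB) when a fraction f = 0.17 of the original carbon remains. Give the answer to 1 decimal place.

δ₀ = (0.01122656/0.01123700 − 1)×1000 = (0.999071 − 1)×1000 = -0.929‰
α − 1 = ε/1000 = -0.0140
f^(α−1) = 0.17^(-0.0140) = 1.025118
δ_res = (-0.929 + 1000) × 1.025118 − 1000 = 1024.165 − 1000 = 24.17‰

24.2‰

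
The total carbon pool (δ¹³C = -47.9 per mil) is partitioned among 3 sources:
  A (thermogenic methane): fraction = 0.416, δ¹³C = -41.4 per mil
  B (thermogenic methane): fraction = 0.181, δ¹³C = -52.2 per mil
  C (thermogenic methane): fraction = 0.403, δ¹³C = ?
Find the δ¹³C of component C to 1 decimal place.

Isotope mass balance: δ_bulk = Σ fᵢ·δᵢ.
-47.9 = 0.416×(-41.4) + 0.181×(-52.2) + 0.403×δ_C
0.403·δ_C = -47.9 − (-26.671) = -21.229
δ_C = -21.229 / 0.403 = -52.68 per mil

-52.7 per mil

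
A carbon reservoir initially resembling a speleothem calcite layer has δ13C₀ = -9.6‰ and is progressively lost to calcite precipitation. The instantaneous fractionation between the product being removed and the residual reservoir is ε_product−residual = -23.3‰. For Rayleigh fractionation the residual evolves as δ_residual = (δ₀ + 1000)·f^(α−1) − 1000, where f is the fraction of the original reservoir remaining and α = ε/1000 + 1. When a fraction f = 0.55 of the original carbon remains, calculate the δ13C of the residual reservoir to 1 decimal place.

Rayleigh residual: δ_res = (δ₀ + 1000)·f^(α−1) − 1000
α = ε/1000 + 1 = 0.97670, so α − 1 = -0.02330
f^(α−1) = 0.55^(-0.02330) = 1.014027
δ_res = (-9.6 + 1000) × 1.014027 − 1000 = 1004.292 − 1000 = 4.29‰

4.3‰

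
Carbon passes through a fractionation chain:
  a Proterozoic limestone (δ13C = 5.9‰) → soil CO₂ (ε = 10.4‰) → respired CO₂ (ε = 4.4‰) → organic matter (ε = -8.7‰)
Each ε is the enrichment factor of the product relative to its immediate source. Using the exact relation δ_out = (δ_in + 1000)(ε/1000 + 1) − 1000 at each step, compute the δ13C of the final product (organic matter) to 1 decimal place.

12.0‰

step 1: δ = (5.90 + 1000)·(10.4/1000 + 1) − 1000 = 16.36‰
step 2: δ = (16.36 + 1000)·(4.4/1000 + 1) − 1000 = 20.83‰
step 3: δ = (20.83 + 1000)·(-8.7/1000 + 1) − 1000 = 11.95‰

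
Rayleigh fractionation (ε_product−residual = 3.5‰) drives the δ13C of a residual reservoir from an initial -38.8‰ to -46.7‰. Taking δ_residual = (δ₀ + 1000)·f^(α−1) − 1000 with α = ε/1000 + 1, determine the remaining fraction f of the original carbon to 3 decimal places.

α − 1 = ε/1000 = 0.0035
(δ_res + 1000)/(δ₀ + 1000) = (-46.7 + 1000)/(-38.8 + 1000) = 953.3/961.2 = 0.991781
f = 0.991781^(1/0.0035) = exp(ln(0.991781)/0.0035) = exp(-0.00825/0.0035)
f = exp(-2.3580) = 0.0946

0.095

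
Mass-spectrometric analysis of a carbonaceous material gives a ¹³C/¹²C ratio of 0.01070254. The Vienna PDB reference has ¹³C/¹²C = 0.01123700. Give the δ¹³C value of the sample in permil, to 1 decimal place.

-47.6 permil

δ¹³C = (R_sample / R_standard − 1) × 1000
R_sample / R_standard = 0.01070254 / 0.01123700 = 0.952437
δ¹³C = (0.952437 − 1) × 1000 = -47.56 permil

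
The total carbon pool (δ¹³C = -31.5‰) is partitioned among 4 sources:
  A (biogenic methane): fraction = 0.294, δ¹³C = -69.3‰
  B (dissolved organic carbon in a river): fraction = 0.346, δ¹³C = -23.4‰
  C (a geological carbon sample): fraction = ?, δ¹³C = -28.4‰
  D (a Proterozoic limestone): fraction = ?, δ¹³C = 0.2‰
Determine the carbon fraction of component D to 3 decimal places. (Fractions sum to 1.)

0.252

Let f_D and f_C be the unknown fractions; fractions sum to 1 so f_D + f_C = 0.360.
Mass balance: Σ fᵢ·δᵢ = δ_bulk ⇒ f_D·(0.2) + f_C·(-28.4) = -31.5 − (-28.471) = -3.029
Substitute f_C = 0.360 − f_D:
f_D·(0.2 − -28.4) = -3.029 − 0.360×(-28.4) = 7.195
f_D = 7.195 / 28.6 = 0.2516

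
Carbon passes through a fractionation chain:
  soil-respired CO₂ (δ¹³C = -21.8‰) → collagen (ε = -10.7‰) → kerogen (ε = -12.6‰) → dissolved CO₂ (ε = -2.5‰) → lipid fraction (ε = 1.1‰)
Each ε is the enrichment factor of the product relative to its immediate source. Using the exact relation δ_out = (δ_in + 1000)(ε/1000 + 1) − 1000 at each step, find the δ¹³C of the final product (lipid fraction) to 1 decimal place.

step 1: δ = (-21.80 + 1000)·(-10.7/1000 + 1) − 1000 = -32.27‰
step 2: δ = (-32.27 + 1000)·(-12.6/1000 + 1) − 1000 = -44.46‰
step 3: δ = (-44.46 + 1000)·(-2.5/1000 + 1) − 1000 = -46.85‰
step 4: δ = (-46.85 + 1000)·(1.1/1000 + 1) − 1000 = -45.80‰

-45.8‰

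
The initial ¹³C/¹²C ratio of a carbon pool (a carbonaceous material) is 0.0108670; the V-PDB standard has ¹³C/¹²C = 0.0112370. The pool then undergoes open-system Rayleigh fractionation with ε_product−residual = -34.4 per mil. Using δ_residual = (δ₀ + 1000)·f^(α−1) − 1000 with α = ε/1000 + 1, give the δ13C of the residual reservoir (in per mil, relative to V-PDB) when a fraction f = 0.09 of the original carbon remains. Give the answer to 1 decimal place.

δ₀ = (0.0108670/0.0112370 − 1)×1000 = (0.967073 − 1)×1000 = -32.927 per mil
α − 1 = ε/1000 = -0.0344
f^(α−1) = 0.09^(-0.0344) = 1.086361
δ_res = (-32.927 + 1000) × 1.086361 − 1000 = 1050.590 − 1000 = 50.59 per mil

50.6 per mil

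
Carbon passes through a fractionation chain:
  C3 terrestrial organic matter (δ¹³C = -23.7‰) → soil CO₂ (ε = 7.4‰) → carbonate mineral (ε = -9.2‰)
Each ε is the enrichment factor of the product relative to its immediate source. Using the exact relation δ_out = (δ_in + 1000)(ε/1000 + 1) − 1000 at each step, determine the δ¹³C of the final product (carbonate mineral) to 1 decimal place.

-25.5‰

step 1: δ = (-23.70 + 1000)·(7.4/1000 + 1) − 1000 = -16.48‰
step 2: δ = (-16.48 + 1000)·(-9.2/1000 + 1) − 1000 = -25.52‰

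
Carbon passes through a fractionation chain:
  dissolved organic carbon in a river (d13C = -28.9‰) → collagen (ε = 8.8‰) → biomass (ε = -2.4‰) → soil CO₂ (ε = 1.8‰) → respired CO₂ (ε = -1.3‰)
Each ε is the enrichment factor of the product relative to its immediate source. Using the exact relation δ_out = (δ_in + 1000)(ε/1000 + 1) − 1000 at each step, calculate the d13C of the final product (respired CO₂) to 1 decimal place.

step 1: δ = (-28.90 + 1000)·(8.8/1000 + 1) − 1000 = -20.35‰
step 2: δ = (-20.35 + 1000)·(-2.4/1000 + 1) − 1000 = -22.71‰
step 3: δ = (-22.71 + 1000)·(1.8/1000 + 1) − 1000 = -20.95‰
step 4: δ = (-20.95 + 1000)·(-1.3/1000 + 1) − 1000 = -22.22‰

-22.2‰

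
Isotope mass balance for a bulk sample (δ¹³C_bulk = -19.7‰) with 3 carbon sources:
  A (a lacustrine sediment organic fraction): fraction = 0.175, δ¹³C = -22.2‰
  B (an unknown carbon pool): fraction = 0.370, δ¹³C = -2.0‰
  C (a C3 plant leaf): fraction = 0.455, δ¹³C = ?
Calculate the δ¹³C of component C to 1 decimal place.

-33.1‰

Isotope mass balance: δ_bulk = Σ fᵢ·δᵢ.
-19.7 = 0.175×(-22.2) + 0.370×(-2.0) + 0.455×δ_C
0.455·δ_C = -19.7 − (-4.625) = -15.075
δ_C = -15.075 / 0.455 = -33.13‰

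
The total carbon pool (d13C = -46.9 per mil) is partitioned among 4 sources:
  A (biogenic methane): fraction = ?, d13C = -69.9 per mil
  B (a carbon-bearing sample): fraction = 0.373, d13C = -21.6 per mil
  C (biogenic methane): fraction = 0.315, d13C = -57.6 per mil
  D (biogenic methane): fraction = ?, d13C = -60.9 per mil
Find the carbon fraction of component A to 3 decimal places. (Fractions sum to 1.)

Let f_A and f_D be the unknown fractions; fractions sum to 1 so f_A + f_D = 0.312.
Mass balance: Σ fᵢ·δᵢ = δ_bulk ⇒ f_A·(-69.9) + f_D·(-60.9) = -46.9 − (-26.201) = -20.699
Substitute f_D = 0.312 − f_A:
f_A·(-69.9 − -60.9) = -20.699 − 0.312×(-60.9) = -1.698
f_A = -1.698 / -9.0 = 0.1887

0.189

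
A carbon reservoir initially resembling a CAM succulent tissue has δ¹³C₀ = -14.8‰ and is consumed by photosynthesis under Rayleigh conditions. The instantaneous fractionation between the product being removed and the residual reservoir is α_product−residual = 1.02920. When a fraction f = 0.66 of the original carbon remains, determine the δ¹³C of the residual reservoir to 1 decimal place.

Rayleigh residual: δ_res = (δ₀ + 1000)·f^(α−1) − 1000
α − 1 = 0.02920
f^(α−1) = 0.66^(0.02920) = 0.987940
δ_res = (-14.8 + 1000) × 0.987940 − 1000 = 973.319 − 1000 = -26.68‰

-26.7‰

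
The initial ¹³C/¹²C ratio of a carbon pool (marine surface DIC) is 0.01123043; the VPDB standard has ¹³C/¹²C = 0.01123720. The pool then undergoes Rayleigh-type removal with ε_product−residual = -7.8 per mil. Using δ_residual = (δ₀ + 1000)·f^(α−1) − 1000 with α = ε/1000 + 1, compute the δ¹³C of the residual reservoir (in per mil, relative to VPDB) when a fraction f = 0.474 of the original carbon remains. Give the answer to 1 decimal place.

δ₀ = (0.01123043/0.01123720 − 1)×1000 = (0.999398 − 1)×1000 = -0.602 per mil
α − 1 = ε/1000 = -0.0078
f^(α−1) = 0.474^(-0.0078) = 1.005840
δ_res = (-0.602 + 1000) × 1.005840 − 1000 = 1005.234 − 1000 = 5.23 per mil

5.2 per mil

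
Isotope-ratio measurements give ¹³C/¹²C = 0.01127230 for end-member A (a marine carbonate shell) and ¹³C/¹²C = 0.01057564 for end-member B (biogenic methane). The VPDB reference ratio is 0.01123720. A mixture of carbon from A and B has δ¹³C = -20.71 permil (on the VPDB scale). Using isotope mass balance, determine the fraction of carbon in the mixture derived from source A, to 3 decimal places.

0.616

δ_A = (0.01127230/0.01123720 − 1)×1000 = (1.003124 − 1)×1000 = 3.124 permil
δ_B = (0.01057564/0.01123720 − 1)×1000 = (0.941128 − 1)×1000 = -58.872 permil
f_A = (δ_mix − δ_B)/(δ_A − δ_B) = (-20.71 − (-58.872))/(3.124 − (-58.872))
f_A = 38.162 / 61.996 = 0.6156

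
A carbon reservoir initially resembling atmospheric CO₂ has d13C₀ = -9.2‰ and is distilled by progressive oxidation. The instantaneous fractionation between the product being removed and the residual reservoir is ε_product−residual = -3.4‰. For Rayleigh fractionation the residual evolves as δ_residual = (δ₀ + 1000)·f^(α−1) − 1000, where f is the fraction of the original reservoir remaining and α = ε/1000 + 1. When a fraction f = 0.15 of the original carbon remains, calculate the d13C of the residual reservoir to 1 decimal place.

Rayleigh residual: δ_res = (δ₀ + 1000)·f^(α−1) − 1000
α = ε/1000 + 1 = 0.99660, so α − 1 = -0.00340
f^(α−1) = 0.15^(-0.00340) = 1.006471
δ_res = (-9.2 + 1000) × 1.006471 − 1000 = 997.212 − 1000 = -2.79‰

-2.8‰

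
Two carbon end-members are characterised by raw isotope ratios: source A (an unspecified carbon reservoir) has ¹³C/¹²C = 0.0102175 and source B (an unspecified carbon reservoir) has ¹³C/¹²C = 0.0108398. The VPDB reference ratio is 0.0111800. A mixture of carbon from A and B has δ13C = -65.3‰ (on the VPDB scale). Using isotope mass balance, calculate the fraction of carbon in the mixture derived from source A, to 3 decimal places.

δ_A = (0.0102175/0.0111800 − 1)×1000 = (0.913909 − 1)×1000 = -86.091‰
δ_B = (0.0108398/0.0111800 − 1)×1000 = (0.969571 − 1)×1000 = -30.429‰
f_A = (δ_mix − δ_B)/(δ_A − δ_B) = (-65.3 − (-30.429))/(-86.091 − (-30.429))
f_A = -34.871 / -55.662 = 0.6265

0.626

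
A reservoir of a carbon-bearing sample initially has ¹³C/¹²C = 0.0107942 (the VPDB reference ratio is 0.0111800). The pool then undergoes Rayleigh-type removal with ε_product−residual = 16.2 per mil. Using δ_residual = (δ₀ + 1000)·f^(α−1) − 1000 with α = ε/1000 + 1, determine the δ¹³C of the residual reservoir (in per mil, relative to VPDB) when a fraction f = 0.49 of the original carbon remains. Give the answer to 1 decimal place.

δ₀ = (0.0107942/0.0111800 − 1)×1000 = (0.965492 − 1)×1000 = -34.508 per mil
α − 1 = ε/1000 = 0.0162
f^(α−1) = 0.49^(0.0162) = 0.988510
δ_res = (-34.508 + 1000) × 0.988510 − 1000 = 954.399 − 1000 = -45.60 per mil

-45.6 per mil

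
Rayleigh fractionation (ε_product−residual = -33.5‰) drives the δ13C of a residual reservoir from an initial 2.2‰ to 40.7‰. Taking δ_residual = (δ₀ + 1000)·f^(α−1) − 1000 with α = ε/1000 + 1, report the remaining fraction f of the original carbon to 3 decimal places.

α − 1 = ε/1000 = -0.0335
(δ_res + 1000)/(δ₀ + 1000) = (40.7 + 1000)/(2.2 + 1000) = 1040.7/1002.2 = 1.038415
f = 1.038415^(1/-0.0335) = exp(ln(1.038415)/-0.0335) = exp(0.03770/-0.0335)
f = exp(-1.1253) = 0.3246

0.325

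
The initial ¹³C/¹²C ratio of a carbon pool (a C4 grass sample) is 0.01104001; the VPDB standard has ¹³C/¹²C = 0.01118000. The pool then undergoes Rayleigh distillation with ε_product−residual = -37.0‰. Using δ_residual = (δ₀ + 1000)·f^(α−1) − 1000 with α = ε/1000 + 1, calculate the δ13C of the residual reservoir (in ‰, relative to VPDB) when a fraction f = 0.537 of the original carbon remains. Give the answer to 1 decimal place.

δ₀ = (0.01104001/0.01118000 − 1)×1000 = (0.987479 − 1)×1000 = -12.521‰
α − 1 = ε/1000 = -0.0370
f^(α−1) = 0.537^(-0.0370) = 1.023272
δ_res = (-12.521 + 1000) × 1.023272 − 1000 = 1010.459 − 1000 = 10.46‰

10.5‰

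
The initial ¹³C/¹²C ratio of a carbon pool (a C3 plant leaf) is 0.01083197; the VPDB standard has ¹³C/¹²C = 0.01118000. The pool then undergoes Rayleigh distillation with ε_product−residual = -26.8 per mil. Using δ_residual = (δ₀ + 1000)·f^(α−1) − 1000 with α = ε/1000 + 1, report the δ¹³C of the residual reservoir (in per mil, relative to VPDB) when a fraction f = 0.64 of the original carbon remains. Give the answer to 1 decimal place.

-19.5 per mil

δ₀ = (0.01083197/0.01118000 − 1)×1000 = (0.968870 − 1)×1000 = -31.130 per mil
α − 1 = ε/1000 = -0.0268
f^(α−1) = 0.64^(-0.0268) = 1.012032
δ_res = (-31.130 + 1000) × 1.012032 − 1000 = 980.528 − 1000 = -19.47 per mil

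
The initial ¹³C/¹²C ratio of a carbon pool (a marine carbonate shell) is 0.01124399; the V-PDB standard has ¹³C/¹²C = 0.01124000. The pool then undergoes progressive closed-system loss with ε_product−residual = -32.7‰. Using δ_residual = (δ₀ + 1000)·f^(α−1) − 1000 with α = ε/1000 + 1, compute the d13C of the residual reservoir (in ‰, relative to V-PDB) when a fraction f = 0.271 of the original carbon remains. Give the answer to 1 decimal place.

44.0‰

δ₀ = (0.01124399/0.01124000 − 1)×1000 = (1.000355 − 1)×1000 = 0.355‰
α − 1 = ε/1000 = -0.0327
f^(α−1) = 0.271^(-0.0327) = 1.043619
δ_res = (0.355 + 1000) × 1.043619 − 1000 = 1043.989 − 1000 = 43.99‰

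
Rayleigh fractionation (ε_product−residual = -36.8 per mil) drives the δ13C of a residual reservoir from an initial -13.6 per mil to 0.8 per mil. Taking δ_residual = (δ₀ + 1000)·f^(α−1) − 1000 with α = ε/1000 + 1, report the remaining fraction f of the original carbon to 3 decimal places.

α − 1 = ε/1000 = -0.0368
(δ_res + 1000)/(δ₀ + 1000) = (0.8 + 1000)/(-13.6 + 1000) = 1000.8/986.4 = 1.014599
f = 1.014599^(1/-0.0368) = exp(ln(1.014599)/-0.0368) = exp(0.01449/-0.0368)
f = exp(-0.3938) = 0.6745

0.674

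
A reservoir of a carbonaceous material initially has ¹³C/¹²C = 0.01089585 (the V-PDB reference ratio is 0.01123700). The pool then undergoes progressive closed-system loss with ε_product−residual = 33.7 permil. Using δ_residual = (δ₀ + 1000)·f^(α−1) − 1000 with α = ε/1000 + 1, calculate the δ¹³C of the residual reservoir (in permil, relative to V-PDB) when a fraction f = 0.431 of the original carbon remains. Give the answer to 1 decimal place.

δ₀ = (0.01089585/0.01123700 − 1)×1000 = (0.969640 − 1)×1000 = -30.360 permil
α − 1 = ε/1000 = 0.0337
f^(α−1) = 0.431^(0.0337) = 0.972035
δ_res = (-30.360 + 1000) × 0.972035 − 1000 = 942.524 − 1000 = -57.48 permil

-57.5 permil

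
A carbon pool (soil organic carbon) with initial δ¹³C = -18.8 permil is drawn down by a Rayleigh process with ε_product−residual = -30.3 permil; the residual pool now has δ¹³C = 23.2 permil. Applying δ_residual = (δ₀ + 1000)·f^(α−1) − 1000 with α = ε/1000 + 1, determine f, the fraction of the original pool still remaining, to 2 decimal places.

α − 1 = ε/1000 = -0.0303
(δ_res + 1000)/(δ₀ + 1000) = (23.2 + 1000)/(-18.8 + 1000) = 1023.2/981.2 = 1.042805
f = 1.042805^(1/-0.0303) = exp(ln(1.042805)/-0.0303) = exp(0.04191/-0.0303)
f = exp(-1.3833) = 0.2508

0.25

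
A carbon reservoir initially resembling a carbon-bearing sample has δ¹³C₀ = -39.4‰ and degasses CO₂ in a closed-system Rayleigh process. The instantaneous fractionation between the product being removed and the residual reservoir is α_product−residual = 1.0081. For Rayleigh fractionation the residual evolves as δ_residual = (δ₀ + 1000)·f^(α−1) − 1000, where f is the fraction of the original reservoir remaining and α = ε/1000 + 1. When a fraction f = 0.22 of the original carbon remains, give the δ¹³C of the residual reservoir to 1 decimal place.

-51.1‰

Rayleigh residual: δ_res = (δ₀ + 1000)·f^(α−1) − 1000
α − 1 = 0.00810
f^(α−1) = 0.22^(0.00810) = 0.987810
δ_res = (-39.4 + 1000) × 0.987810 − 1000 = 948.891 − 1000 = -51.11‰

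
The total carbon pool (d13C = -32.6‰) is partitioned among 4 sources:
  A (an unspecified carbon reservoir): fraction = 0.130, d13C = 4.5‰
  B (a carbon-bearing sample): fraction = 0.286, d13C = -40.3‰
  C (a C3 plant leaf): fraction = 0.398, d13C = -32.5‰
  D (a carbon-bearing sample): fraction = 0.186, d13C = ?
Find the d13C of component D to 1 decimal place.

Isotope mass balance: δ_bulk = Σ fᵢ·δᵢ.
-32.6 = 0.130×(4.5) + 0.286×(-40.3) + 0.398×(-32.5) + 0.186×δ_D
0.186·δ_D = -32.6 − (-23.876) = -8.724
δ_D = -8.724 / 0.186 = -46.90‰

-46.9‰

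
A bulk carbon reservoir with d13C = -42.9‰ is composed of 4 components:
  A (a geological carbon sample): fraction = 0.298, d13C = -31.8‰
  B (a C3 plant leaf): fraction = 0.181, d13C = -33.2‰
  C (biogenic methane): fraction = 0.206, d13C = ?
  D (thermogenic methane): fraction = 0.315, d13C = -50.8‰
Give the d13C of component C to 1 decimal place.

Isotope mass balance: δ_bulk = Σ fᵢ·δᵢ.
-42.9 = 0.298×(-31.8) + 0.181×(-33.2) + 0.206×δ_C + 0.315×(-50.8)
0.206·δ_C = -42.9 − (-31.488) = -11.412
δ_C = -11.412 / 0.206 = -55.40‰

-55.4‰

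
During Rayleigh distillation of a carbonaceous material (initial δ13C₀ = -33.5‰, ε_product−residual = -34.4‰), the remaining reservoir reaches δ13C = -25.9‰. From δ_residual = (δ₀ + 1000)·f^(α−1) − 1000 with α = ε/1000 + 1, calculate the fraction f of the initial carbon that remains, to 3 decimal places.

α − 1 = ε/1000 = -0.0344
(δ_res + 1000)/(δ₀ + 1000) = (-25.9 + 1000)/(-33.5 + 1000) = 974.1/966.5 = 1.007863
f = 1.007863^(1/-0.0344) = exp(ln(1.007863)/-0.0344) = exp(0.00783/-0.0344)
f = exp(-0.2277) = 0.7964

0.796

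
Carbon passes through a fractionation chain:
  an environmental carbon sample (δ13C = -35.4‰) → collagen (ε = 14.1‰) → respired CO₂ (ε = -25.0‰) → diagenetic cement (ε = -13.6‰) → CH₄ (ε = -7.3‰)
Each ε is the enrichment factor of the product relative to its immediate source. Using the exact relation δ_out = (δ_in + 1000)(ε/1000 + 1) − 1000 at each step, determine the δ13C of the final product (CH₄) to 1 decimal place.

step 1: δ = (-35.40 + 1000)·(14.1/1000 + 1) − 1000 = -21.80‰
step 2: δ = (-21.80 + 1000)·(-25.0/1000 + 1) − 1000 = -46.25‰
step 3: δ = (-46.25 + 1000)·(-13.6/1000 + 1) − 1000 = -59.23‰
step 4: δ = (-59.23 + 1000)·(-7.3/1000 + 1) − 1000 = -66.09‰

-66.1‰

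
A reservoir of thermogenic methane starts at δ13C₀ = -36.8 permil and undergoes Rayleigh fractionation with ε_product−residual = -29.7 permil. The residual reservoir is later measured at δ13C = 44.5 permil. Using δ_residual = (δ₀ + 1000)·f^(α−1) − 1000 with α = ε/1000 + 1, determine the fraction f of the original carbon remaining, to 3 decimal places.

0.065

α − 1 = ε/1000 = -0.0297
(δ_res + 1000)/(δ₀ + 1000) = (44.5 + 1000)/(-36.8 + 1000) = 1044.5/963.2 = 1.084406
f = 1.084406^(1/-0.0297) = exp(ln(1.084406)/-0.0297) = exp(0.08103/-0.0297)
f = exp(-2.7284) = 0.0653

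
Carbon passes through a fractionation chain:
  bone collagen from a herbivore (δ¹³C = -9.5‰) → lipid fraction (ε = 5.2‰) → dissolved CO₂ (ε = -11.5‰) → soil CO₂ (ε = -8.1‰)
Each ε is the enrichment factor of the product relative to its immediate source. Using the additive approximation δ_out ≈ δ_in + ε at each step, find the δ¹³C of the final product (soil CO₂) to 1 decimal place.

step 1: δ ≈ -9.5 + (5.2) = -4.3‰
step 2: δ ≈ -4.3 + (-11.5) = -15.8‰
step 3: δ ≈ -15.8 + (-8.1) = -23.9‰

-23.9‰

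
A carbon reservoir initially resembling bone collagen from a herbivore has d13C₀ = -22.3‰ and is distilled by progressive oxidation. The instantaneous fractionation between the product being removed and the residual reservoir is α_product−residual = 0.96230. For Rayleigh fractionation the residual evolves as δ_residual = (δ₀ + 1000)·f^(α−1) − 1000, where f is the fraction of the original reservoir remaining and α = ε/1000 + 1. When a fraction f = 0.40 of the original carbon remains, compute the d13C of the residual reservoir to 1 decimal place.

12.1‰

Rayleigh residual: δ_res = (δ₀ + 1000)·f^(α−1) − 1000
α − 1 = -0.03770
f^(α−1) = 0.40^(-0.03770) = 1.035148
δ_res = (-22.3 + 1000) × 1.035148 − 1000 = 1012.064 − 1000 = 12.06‰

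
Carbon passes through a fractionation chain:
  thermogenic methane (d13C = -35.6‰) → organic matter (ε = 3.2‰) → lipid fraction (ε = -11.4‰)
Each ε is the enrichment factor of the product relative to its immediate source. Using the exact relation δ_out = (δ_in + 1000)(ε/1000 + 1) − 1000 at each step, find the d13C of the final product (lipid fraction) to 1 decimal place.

step 1: δ = (-35.60 + 1000)·(3.2/1000 + 1) − 1000 = -32.51‰
step 2: δ = (-32.51 + 1000)·(-11.4/1000 + 1) − 1000 = -43.54‰

-43.5‰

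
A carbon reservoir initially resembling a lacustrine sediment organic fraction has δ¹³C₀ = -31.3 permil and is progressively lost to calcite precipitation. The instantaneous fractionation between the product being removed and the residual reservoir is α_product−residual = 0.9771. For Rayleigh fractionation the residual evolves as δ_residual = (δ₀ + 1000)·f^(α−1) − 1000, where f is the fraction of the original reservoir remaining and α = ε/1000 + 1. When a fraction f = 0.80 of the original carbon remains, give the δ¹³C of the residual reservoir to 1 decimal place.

Rayleigh residual: δ_res = (δ₀ + 1000)·f^(α−1) − 1000
α − 1 = -0.02290
f^(α−1) = 0.80^(-0.02290) = 1.005123
δ_res = (-31.3 + 1000) × 1.005123 − 1000 = 973.663 − 1000 = -26.34 permil

-26.3 permil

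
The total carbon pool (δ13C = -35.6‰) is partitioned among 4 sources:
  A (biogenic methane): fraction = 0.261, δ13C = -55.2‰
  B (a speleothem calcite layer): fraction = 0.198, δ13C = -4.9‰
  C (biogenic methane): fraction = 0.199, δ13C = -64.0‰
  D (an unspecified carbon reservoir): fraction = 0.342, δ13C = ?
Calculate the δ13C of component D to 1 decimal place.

-21.9‰

Isotope mass balance: δ_bulk = Σ fᵢ·δᵢ.
-35.6 = 0.261×(-55.2) + 0.198×(-4.9) + 0.199×(-64.0) + 0.342×δ_D
0.342·δ_D = -35.6 − (-28.113) = -7.487
δ_D = -7.487 / 0.342 = -21.89‰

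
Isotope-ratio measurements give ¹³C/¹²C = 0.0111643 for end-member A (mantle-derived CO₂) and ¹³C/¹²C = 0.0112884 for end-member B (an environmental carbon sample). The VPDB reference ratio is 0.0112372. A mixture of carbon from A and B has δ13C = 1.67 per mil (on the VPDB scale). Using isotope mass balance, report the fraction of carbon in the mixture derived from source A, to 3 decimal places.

0.261

δ_A = (0.0111643/0.0112372 − 1)×1000 = (0.993513 − 1)×1000 = -6.487 per mil
δ_B = (0.0112884/0.0112372 − 1)×1000 = (1.004556 − 1)×1000 = 4.556 per mil
f_A = (δ_mix − δ_B)/(δ_A − δ_B) = (1.67 − (4.556))/(-6.487 − (4.556))
f_A = -2.886 / -11.044 = 0.2614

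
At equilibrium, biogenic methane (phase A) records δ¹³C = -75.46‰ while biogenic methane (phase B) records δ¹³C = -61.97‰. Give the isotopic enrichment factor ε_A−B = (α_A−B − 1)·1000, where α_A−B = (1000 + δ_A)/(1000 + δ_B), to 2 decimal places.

α_A−B = (1000 + -75.46) / (1000 + -61.97) = 924.54 / 938.03 = 0.985619
ε_A−B = (0.985619 − 1) × 1000 = -14.381‰
(The approximation ε ≈ δ_A − δ_B would give -13.49‰.)

-14.38‰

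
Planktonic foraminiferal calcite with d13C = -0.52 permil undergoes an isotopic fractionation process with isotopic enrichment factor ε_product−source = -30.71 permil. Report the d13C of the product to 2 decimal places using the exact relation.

To first order, δ_product ≈ δ_source + ε = -31.23 permil.
Exactly, δ_product = (δ_source + 1000)·(ε/1000 + 1) − 1000.
δ_product = (-0.52 + 1000) × (-30.71/1000 + 1) − 1000
δ_product = -31.214 permil

-31.21 permil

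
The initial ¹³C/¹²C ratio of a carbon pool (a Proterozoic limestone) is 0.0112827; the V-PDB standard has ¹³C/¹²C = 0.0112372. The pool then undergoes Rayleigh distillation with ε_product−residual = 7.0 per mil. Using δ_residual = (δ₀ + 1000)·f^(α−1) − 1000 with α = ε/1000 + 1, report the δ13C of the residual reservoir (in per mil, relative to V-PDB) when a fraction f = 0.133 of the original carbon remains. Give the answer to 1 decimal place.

δ₀ = (0.0112827/0.0112372 − 1)×1000 = (1.004049 − 1)×1000 = 4.049 per mil
α − 1 = ε/1000 = 0.0070
f^(α−1) = 0.133^(0.0070) = 0.985977
δ_res = (4.049 + 1000) × 0.985977 − 1000 = 989.970 − 1000 = -10.03 per mil

-10.0 per mil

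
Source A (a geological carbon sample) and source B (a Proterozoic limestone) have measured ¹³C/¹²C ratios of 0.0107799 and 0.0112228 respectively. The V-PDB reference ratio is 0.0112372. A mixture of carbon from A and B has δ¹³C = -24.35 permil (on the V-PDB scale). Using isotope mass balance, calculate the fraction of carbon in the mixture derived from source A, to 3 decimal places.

δ_A = (0.0107799/0.0112372 − 1)×1000 = (0.959305 − 1)×1000 = -40.695 permil
δ_B = (0.0112228/0.0112372 − 1)×1000 = (0.998719 − 1)×1000 = -1.281 permil
f_A = (δ_mix − δ_B)/(δ_A − δ_B) = (-24.35 − (-1.281))/(-40.695 − (-1.281))
f_A = -23.069 / -39.414 = 0.5853

0.585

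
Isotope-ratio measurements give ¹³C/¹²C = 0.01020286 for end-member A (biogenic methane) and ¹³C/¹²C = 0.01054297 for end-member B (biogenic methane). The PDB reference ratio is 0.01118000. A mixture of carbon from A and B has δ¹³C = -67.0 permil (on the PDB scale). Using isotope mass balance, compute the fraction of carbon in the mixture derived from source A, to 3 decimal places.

δ_A = (0.01020286/0.01118000 − 1)×1000 = (0.912599 − 1)×1000 = -87.401 permil
δ_B = (0.01054297/0.01118000 − 1)×1000 = (0.943021 − 1)×1000 = -56.979 permil
f_A = (δ_mix − δ_B)/(δ_A − δ_B) = (-67.0 − (-56.979))/(-87.401 − (-56.979))
f_A = -10.021 / -30.421 = 0.3294

0.329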